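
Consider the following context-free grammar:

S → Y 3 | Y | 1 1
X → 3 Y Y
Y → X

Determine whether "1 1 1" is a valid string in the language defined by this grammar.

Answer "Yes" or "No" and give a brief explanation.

No - no valid derivation exists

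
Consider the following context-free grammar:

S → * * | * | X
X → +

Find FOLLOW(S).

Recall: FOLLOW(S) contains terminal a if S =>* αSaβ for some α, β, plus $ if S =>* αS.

We compute FOLLOW(S) using the standard algorithm.
FOLLOW(S) starts with {$}.
FIRST(S) = {*, +}
FIRST(X) = {+}
FOLLOW(S) = {$}
FOLLOW(X) = {$}
Therefore, FOLLOW(S) = {$}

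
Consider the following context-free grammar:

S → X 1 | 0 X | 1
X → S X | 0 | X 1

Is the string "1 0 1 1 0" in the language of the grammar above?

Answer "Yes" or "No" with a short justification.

No - no valid derivation exists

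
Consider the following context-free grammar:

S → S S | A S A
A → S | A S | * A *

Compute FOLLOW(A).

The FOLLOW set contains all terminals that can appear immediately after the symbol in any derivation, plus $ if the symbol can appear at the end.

We compute FOLLOW(A) using the standard algorithm.
FOLLOW(S) starts with {$}.
FIRST(A) = {*}
FIRST(S) = {*}
FOLLOW(A) = {$, *}
FOLLOW(S) = {$, *}
Therefore, FOLLOW(A) = {$, *}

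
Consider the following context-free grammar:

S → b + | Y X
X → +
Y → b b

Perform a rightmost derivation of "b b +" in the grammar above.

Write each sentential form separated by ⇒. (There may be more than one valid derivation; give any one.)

S ⇒ Y X ⇒ Y + ⇒ b b +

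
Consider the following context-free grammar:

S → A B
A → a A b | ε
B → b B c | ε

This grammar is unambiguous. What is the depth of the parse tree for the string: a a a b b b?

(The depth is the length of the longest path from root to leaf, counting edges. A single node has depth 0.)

5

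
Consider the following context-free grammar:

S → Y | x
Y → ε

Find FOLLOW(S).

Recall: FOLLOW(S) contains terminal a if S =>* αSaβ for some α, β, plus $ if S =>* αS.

We compute FOLLOW(S) using the standard algorithm.
FOLLOW(S) starts with {$}.
FIRST(S) = {x, ε}
FIRST(Y) = {ε}
FOLLOW(S) = {$}
FOLLOW(Y) = {$}
Therefore, FOLLOW(S) = {$}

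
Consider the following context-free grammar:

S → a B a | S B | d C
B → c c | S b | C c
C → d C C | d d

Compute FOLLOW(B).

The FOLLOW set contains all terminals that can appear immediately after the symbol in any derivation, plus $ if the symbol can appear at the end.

We compute FOLLOW(B) using the standard algorithm.
FOLLOW(S) starts with {$}.
FIRST(B) = {a, c, d}
FIRST(C) = {d}
FIRST(S) = {a, d}
FOLLOW(B) = {$, a, b, c, d}
FOLLOW(C) = {$, a, b, c, d}
FOLLOW(S) = {$, a, b, c, d}
Therefore, FOLLOW(B) = {$, a, b, c, d}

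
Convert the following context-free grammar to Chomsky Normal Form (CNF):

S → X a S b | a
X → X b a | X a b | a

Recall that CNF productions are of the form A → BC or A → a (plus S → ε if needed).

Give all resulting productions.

TA → a; TB → b; S → a; X → a; S → X X0; X0 → TA X1; X1 → S TB; X → X X2; X2 → TB TA; X → X X3; X3 → TA TB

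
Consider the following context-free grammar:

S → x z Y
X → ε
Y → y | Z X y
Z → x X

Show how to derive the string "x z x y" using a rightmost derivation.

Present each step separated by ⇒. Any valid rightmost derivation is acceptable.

S ⇒ x z Y ⇒ x z Z X y ⇒ x z Z y ⇒ x z x X y ⇒ x z x y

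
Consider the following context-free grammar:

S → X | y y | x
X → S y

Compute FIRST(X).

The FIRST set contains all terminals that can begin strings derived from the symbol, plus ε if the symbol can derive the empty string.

We compute FIRST(X) using the standard algorithm.
FIRST(S) = {x, y}
FIRST(X) = {x, y}
Therefore, FIRST(X) = {x, y}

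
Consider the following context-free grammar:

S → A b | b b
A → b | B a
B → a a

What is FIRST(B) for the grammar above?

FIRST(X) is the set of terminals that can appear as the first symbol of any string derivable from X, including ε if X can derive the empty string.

We compute FIRST(B) using the standard algorithm.
FIRST(A) = {a, b}
FIRST(B) = {a}
FIRST(S) = {a, b}
Therefore, FIRST(B) = {a}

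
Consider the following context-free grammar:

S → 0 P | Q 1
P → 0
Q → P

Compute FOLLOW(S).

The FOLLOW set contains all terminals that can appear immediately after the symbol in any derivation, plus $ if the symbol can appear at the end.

We compute FOLLOW(S) using the standard algorithm.
FOLLOW(S) starts with {$}.
FIRST(P) = {0}
FIRST(Q) = {0}
FIRST(S) = {0}
FOLLOW(P) = {$, 1}
FOLLOW(Q) = {1}
FOLLOW(S) = {$}
Therefore, FOLLOW(S) = {$}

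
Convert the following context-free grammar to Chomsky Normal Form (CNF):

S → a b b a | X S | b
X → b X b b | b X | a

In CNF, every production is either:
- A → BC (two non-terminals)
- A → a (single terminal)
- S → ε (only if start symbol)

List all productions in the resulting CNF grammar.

TA → a; TB → b; S → b; X → a; S → TA X0; X0 → TB X1; X1 → TB TA; S → X S; X → TB X2; X2 → X X3; X3 → TB TB; X → TB X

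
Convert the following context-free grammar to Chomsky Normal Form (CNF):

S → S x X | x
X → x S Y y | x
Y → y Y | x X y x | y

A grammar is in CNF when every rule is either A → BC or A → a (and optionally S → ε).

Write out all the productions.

TX → x; S → x; TY → y; X → x; Y → y; S → S X0; X0 → TX X; X → TX X1; X1 → S X2; X2 → Y TY; Y → TY Y; Y → TX X3; X3 → X X4; X4 → TY TX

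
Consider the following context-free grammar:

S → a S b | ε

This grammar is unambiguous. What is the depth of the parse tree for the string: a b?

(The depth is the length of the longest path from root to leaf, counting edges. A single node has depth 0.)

2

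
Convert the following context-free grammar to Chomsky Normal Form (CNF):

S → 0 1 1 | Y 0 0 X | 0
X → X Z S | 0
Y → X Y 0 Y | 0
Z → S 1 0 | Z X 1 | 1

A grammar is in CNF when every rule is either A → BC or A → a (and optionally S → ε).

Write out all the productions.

T0 → 0; T1 → 1; S → 0; X → 0; Y → 0; Z → 1; S → T0 X0; X0 → T1 T1; S → Y X1; X1 → T0 X2; X2 → T0 X; X → X X3; X3 → Z S; Y → X X4; X4 → Y X5; X5 → T0 Y; Z → S X6; X6 → T1 T0; Z → Z X7; X7 → X T1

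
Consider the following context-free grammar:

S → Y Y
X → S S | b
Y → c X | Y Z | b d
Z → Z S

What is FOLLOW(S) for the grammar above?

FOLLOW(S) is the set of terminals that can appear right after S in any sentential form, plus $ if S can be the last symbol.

We compute FOLLOW(S) using the standard algorithm.
FOLLOW(S) starts with {$}.
FIRST(S) = {b, c}
FIRST(X) = {b, c}
FIRST(Y) = {b, c}
FIRST(Z) = {}
FOLLOW(S) = {$, b, c}
FOLLOW(X) = {$, b, c}
FOLLOW(Y) = {$, b, c}
FOLLOW(Z) = {$, b, c}
Therefore, FOLLOW(S) = {$, b, c}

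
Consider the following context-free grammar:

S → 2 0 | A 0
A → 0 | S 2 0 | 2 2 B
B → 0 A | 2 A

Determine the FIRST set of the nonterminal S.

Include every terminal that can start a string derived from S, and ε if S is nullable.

We compute FIRST(S) using the standard algorithm.
FIRST(A) = {0, 2}
FIRST(B) = {0, 2}
FIRST(S) = {0, 2}
Therefore, FIRST(S) = {0, 2}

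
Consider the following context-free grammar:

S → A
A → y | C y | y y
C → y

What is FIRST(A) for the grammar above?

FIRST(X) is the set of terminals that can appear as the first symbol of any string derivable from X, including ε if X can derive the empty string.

We compute FIRST(A) using the standard algorithm.
FIRST(A) = {y}
FIRST(C) = {y}
FIRST(S) = {y}
Therefore, FIRST(A) = {y}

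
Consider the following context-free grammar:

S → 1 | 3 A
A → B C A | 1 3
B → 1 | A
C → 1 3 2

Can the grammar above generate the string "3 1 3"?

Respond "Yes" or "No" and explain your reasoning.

Yes - a valid derivation exists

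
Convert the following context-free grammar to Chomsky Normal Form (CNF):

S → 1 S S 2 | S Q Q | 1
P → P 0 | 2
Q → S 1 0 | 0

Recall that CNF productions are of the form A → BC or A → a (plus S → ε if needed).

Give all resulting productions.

T1 → 1; T2 → 2; S → 1; T0 → 0; P → 2; Q → 0; S → T1 X0; X0 → S X1; X1 → S T2; S → S X2; X2 → Q Q; P → P T0; Q → S X3; X3 → T1 T0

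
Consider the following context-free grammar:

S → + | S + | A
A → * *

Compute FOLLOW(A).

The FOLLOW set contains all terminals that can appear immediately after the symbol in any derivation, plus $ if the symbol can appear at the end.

We compute FOLLOW(A) using the standard algorithm.
FOLLOW(S) starts with {$}.
FIRST(A) = {*}
FIRST(S) = {*, +}
FOLLOW(A) = {$, +}
FOLLOW(S) = {$, +}
Therefore, FOLLOW(A) = {$, +}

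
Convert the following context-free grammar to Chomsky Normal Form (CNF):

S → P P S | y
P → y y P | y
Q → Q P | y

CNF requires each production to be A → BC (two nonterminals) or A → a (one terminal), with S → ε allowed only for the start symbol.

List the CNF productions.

S → y; TY → y; P → y; Q → y; S → P X0; X0 → P S; P → TY X1; X1 → TY P; Q → Q P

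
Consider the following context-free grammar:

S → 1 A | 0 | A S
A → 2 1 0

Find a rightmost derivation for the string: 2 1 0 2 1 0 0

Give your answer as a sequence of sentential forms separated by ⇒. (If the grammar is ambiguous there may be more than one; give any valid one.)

S ⇒ A S ⇒ A A S ⇒ A A 0 ⇒ A 2 1 0 0 ⇒ 2 1 0 2 1 0 0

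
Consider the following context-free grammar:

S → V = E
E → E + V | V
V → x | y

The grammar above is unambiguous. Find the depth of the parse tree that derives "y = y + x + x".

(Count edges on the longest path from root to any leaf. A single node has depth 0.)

5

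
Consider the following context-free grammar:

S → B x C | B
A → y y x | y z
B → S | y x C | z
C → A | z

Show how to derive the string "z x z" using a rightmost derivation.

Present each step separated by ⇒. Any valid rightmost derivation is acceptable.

S ⇒ B x C ⇒ B x z ⇒ z x z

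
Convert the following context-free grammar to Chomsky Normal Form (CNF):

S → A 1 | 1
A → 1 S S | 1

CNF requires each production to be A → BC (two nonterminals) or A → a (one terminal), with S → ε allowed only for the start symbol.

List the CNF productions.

T1 → 1; S → 1; A → 1; S → A T1; A → T1 X0; X0 → S S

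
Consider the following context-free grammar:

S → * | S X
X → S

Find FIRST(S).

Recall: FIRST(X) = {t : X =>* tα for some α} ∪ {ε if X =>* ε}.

We compute FIRST(S) using the standard algorithm.
FIRST(S) = {*}
FIRST(X) = {*}
Therefore, FIRST(S) = {*}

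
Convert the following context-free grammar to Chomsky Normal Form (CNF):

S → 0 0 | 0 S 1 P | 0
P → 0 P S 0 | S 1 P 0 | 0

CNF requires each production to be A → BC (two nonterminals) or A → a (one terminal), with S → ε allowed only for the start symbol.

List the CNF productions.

T0 → 0; T1 → 1; S → 0; P → 0; S → T0 T0; S → T0 X0; X0 → S X1; X1 → T1 P; P → T0 X2; X2 → P X3; X3 → S T0; P → S X4; X4 → T1 X5; X5 → P T0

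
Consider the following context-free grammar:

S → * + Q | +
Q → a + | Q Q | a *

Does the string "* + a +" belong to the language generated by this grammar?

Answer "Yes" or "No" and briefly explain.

Yes - a valid derivation exists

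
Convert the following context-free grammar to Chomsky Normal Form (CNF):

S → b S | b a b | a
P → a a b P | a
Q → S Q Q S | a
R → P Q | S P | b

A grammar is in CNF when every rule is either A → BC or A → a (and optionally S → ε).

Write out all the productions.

TB → b; TA → a; S → a; P → a; Q → a; R → b; S → TB S; S → TB X0; X0 → TA TB; P → TA X1; X1 → TA X2; X2 → TB P; Q → S X3; X3 → Q X4; X4 → Q S; R → P Q; R → S P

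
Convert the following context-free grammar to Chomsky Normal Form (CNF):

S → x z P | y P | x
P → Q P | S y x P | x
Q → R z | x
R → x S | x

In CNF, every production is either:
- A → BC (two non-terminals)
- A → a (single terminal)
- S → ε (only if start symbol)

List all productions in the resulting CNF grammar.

TX → x; TZ → z; TY → y; S → x; P → x; Q → x; R → x; S → TX X0; X0 → TZ P; S → TY P; P → Q P; P → S X1; X1 → TY X2; X2 → TX P; Q → R TZ; R → TX S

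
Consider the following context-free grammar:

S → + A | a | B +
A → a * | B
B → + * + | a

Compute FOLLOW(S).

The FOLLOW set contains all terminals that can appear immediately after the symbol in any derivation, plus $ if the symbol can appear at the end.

We compute FOLLOW(S) using the standard algorithm.
FOLLOW(S) starts with {$}.
FIRST(A) = {+, a}
FIRST(B) = {+, a}
FIRST(S) = {+, a}
FOLLOW(A) = {$}
FOLLOW(B) = {$, +}
FOLLOW(S) = {$}
Therefore, FOLLOW(S) = {$}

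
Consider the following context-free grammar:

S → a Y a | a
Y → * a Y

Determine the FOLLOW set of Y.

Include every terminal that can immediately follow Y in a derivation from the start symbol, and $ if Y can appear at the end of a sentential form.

We compute FOLLOW(Y) using the standard algorithm.
FOLLOW(S) starts with {$}.
FIRST(S) = {a}
FIRST(Y) = {*}
FOLLOW(S) = {$}
FOLLOW(Y) = {a}
Therefore, FOLLOW(Y) = {a}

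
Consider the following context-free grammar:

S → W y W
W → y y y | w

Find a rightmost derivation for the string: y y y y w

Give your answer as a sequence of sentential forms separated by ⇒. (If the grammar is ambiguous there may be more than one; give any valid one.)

S ⇒ W y W ⇒ W y w ⇒ y y y y w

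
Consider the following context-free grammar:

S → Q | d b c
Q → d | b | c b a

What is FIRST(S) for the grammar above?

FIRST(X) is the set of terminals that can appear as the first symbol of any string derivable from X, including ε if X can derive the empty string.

We compute FIRST(S) using the standard algorithm.
FIRST(Q) = {b, c, d}
FIRST(S) = {b, c, d}
Therefore, FIRST(S) = {b, c, d}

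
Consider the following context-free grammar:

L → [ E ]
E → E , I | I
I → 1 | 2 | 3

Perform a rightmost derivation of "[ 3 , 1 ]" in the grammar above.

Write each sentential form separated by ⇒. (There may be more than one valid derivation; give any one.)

L ⇒ [ E ] ⇒ [ E , I ] ⇒ [ E , 1 ] ⇒ [ I , 1 ] ⇒ [ 3 , 1 ]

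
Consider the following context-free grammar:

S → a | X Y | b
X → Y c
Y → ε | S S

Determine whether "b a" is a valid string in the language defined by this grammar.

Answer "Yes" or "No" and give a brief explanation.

No - no valid derivation exists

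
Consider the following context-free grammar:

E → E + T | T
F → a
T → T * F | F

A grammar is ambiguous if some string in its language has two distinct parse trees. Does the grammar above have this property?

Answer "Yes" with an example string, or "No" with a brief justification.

No - the grammar is unambiguous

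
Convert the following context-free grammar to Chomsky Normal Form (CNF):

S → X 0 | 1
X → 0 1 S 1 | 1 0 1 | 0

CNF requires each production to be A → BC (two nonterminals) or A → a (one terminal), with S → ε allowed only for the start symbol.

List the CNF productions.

T0 → 0; S → 1; T1 → 1; X → 0; S → X T0; X → T0 X0; X0 → T1 X1; X1 → S T1; X → T1 X2; X2 → T0 T1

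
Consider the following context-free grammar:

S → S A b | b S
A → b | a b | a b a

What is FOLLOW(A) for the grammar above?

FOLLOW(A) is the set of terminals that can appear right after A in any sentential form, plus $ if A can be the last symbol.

We compute FOLLOW(A) using the standard algorithm.
FOLLOW(S) starts with {$}.
FIRST(A) = {a, b}
FIRST(S) = {b}
FOLLOW(A) = {b}
FOLLOW(S) = {$, a, b}
Therefore, FOLLOW(A) = {b}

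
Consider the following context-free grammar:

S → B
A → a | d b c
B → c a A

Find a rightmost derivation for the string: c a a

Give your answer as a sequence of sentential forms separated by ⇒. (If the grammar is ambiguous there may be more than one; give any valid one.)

S ⇒ B ⇒ c a A ⇒ c a a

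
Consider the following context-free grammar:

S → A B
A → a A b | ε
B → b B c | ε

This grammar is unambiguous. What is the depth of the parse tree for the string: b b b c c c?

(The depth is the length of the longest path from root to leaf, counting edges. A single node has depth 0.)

5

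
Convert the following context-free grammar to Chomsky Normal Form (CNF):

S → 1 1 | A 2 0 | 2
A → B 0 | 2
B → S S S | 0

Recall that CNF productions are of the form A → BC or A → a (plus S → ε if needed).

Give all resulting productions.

T1 → 1; T2 → 2; T0 → 0; S → 2; A → 2; B → 0; S → T1 T1; S → A X0; X0 → T2 T0; A → B T0; B → S X1; X1 → S S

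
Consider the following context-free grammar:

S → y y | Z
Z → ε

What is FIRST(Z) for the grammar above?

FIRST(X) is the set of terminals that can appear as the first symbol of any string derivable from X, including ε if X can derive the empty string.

We compute FIRST(Z) using the standard algorithm.
FIRST(S) = {y, ε}
FIRST(Z) = {ε}
Therefore, FIRST(Z) = {ε}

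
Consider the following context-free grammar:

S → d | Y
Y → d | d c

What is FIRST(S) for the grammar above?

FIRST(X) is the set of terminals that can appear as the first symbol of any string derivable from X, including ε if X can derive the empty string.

We compute FIRST(S) using the standard algorithm.
FIRST(S) = {d}
FIRST(Y) = {d}
Therefore, FIRST(S) = {d}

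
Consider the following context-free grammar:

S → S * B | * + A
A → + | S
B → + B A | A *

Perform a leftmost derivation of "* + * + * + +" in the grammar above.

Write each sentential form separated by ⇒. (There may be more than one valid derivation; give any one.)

S ⇒ * + A ⇒ * + S ⇒ * + * + A ⇒ * + * + S ⇒ * + * + * + A ⇒ * + * + * + +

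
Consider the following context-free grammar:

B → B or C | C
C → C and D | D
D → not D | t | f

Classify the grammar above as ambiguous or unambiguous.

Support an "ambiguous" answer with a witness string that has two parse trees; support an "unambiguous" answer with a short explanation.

Unambiguous - every string in the language has a unique parse tree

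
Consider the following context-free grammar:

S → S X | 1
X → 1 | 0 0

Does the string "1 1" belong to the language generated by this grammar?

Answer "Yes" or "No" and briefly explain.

Yes - a valid derivation exists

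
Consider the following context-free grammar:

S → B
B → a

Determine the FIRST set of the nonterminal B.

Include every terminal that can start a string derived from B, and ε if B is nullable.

We compute FIRST(B) using the standard algorithm.
FIRST(B) = {a}
FIRST(S) = {a}
Therefore, FIRST(B) = {a}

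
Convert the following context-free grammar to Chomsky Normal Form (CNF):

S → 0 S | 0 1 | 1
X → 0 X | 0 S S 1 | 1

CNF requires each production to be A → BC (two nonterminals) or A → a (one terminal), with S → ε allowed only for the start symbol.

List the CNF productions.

T0 → 0; T1 → 1; S → 1; X → 1; S → T0 S; S → T0 T1; X → T0 X; X → T0 X0; X0 → S X1; X1 → S T1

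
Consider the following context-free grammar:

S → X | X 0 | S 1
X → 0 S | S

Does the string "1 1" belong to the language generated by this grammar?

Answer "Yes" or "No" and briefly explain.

No - no valid derivation exists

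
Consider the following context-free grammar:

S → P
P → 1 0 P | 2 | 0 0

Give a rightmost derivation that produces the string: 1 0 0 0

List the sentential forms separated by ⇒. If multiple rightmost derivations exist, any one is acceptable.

S ⇒ P ⇒ 1 0 P ⇒ 1 0 0 0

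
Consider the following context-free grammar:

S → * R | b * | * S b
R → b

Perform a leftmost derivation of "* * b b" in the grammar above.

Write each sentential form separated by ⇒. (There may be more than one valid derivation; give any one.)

S ⇒ * S b ⇒ * * R b ⇒ * * b b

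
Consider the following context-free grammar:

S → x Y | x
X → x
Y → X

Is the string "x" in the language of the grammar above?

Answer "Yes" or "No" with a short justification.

Yes - a valid derivation exists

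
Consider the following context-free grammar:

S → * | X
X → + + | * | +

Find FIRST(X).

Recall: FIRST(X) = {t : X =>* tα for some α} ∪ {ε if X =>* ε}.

We compute FIRST(X) using the standard algorithm.
FIRST(S) = {*, +}
FIRST(X) = {*, +}
Therefore, FIRST(X) = {*, +}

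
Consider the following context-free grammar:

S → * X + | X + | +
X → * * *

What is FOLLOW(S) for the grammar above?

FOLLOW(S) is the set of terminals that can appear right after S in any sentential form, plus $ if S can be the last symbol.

We compute FOLLOW(S) using the standard algorithm.
FOLLOW(S) starts with {$}.
FIRST(S) = {*, +}
FIRST(X) = {*}
FOLLOW(S) = {$}
FOLLOW(X) = {+}
Therefore, FOLLOW(S) = {$}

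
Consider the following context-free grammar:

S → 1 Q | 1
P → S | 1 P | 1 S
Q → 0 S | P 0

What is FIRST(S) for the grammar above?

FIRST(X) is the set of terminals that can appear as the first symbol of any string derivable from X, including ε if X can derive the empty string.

We compute FIRST(S) using the standard algorithm.
FIRST(P) = {1}
FIRST(Q) = {0, 1}
FIRST(S) = {1}
Therefore, FIRST(S) = {1}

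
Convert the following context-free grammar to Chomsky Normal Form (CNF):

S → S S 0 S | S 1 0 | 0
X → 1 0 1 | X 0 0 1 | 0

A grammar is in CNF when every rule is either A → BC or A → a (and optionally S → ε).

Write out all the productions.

T0 → 0; T1 → 1; S → 0; X → 0; S → S X0; X0 → S X1; X1 → T0 S; S → S X2; X2 → T1 T0; X → T1 X3; X3 → T0 T1; X → X X4; X4 → T0 X5; X5 → T0 T1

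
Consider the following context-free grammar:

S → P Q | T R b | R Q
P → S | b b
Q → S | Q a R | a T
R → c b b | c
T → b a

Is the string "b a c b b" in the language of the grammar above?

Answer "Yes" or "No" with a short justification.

No - no valid derivation exists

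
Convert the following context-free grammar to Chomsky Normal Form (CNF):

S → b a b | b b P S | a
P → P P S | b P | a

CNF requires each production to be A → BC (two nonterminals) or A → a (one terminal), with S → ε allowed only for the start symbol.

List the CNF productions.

TB → b; TA → a; S → a; P → a; S → TB X0; X0 → TA TB; S → TB X1; X1 → TB X2; X2 → P S; P → P X3; X3 → P S; P → TB P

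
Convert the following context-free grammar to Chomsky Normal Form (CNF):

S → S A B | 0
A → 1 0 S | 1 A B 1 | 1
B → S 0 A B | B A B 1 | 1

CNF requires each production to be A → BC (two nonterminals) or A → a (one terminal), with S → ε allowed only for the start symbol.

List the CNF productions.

S → 0; T1 → 1; T0 → 0; A → 1; B → 1; S → S X0; X0 → A B; A → T1 X1; X1 → T0 S; A → T1 X2; X2 → A X3; X3 → B T1; B → S X4; X4 → T0 X5; X5 → A B; B → B X6; X6 → A X7; X7 → B T1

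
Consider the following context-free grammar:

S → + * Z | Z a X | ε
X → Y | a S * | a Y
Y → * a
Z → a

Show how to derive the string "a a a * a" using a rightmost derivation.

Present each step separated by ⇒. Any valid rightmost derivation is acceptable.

S ⇒ Z a X ⇒ Z a a Y ⇒ Z a a * a ⇒ a a a * a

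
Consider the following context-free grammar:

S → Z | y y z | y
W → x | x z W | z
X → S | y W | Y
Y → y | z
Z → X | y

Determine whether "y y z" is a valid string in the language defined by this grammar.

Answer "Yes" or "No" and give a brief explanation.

Yes - a valid derivation exists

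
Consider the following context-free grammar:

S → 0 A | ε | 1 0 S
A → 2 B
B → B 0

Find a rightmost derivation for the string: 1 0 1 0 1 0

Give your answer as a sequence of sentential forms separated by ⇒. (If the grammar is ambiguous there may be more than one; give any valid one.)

S ⇒ 1 0 S ⇒ 1 0 1 0 S ⇒ 1 0 1 0 1 0 S ⇒ 1 0 1 0 1 0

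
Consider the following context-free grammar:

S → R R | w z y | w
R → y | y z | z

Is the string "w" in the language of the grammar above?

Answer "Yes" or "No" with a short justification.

Yes - a valid derivation exists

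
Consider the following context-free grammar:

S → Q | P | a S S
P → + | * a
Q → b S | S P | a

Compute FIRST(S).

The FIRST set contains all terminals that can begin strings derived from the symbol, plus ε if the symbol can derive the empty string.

We compute FIRST(S) using the standard algorithm.
FIRST(P) = {*, +}
FIRST(Q) = {*, +, a, b}
FIRST(S) = {*, +, a, b}
Therefore, FIRST(S) = {*, +, a, b}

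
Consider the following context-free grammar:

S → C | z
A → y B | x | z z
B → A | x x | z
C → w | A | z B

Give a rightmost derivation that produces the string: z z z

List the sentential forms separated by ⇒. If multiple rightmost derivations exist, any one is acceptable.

S ⇒ C ⇒ z B ⇒ z A ⇒ z z z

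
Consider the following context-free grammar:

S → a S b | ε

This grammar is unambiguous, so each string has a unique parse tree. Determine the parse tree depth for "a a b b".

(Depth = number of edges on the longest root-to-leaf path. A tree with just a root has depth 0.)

3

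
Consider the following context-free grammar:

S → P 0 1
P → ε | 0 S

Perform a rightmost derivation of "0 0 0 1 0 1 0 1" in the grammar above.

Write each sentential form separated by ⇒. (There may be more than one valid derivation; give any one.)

S ⇒ P 0 1 ⇒ 0 S 0 1 ⇒ 0 P 0 1 0 1 ⇒ 0 0 S 0 1 0 1 ⇒ 0 0 P 0 1 0 1 0 1 ⇒ 0 0 0 1 0 1 0 1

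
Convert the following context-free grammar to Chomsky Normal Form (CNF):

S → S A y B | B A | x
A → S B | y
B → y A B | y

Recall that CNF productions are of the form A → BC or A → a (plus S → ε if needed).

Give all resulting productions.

TY → y; S → x; A → y; B → y; S → S X0; X0 → A X1; X1 → TY B; S → B A; A → S B; B → TY X2; X2 → A B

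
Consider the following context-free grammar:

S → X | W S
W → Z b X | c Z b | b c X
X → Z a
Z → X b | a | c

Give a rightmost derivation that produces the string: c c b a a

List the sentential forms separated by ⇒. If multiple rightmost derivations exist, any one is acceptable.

S ⇒ W S ⇒ W X ⇒ W Z a ⇒ W a a ⇒ c Z b a a ⇒ c c b a a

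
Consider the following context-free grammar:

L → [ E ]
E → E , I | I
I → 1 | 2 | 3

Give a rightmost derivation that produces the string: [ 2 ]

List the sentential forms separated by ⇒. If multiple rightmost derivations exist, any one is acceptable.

L ⇒ [ E ] ⇒ [ I ] ⇒ [ 2 ]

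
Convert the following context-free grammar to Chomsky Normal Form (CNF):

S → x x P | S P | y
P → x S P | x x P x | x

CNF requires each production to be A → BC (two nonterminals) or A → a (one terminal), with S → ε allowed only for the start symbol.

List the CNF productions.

TX → x; S → y; P → x; S → TX X0; X0 → TX P; S → S P; P → TX X1; X1 → S P; P → TX X2; X2 → TX X3; X3 → P TX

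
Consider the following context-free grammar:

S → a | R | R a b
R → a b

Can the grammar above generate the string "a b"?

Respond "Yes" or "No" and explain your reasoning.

Yes - a valid derivation exists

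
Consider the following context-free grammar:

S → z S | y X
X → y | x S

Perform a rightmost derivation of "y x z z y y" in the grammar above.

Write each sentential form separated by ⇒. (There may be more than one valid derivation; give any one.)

S ⇒ y X ⇒ y x S ⇒ y x z S ⇒ y x z z S ⇒ y x z z y X ⇒ y x z z y y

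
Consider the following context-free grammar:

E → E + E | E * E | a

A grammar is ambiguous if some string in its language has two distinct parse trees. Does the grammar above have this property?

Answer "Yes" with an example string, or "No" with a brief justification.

Yes - the string 'a * a * a * a * a' has two distinct parse trees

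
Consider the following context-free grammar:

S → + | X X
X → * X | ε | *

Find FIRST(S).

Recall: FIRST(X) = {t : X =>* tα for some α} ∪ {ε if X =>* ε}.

We compute FIRST(S) using the standard algorithm.
FIRST(S) = {*, +, ε}
FIRST(X) = {*, ε}
Therefore, FIRST(S) = {*, +, ε}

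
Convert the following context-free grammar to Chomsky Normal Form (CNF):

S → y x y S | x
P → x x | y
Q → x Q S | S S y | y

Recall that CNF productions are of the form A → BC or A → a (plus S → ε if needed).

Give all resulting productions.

TY → y; TX → x; S → x; P → y; Q → y; S → TY X0; X0 → TX X1; X1 → TY S; P → TX TX; Q → TX X2; X2 → Q S; Q → S X3; X3 → S TY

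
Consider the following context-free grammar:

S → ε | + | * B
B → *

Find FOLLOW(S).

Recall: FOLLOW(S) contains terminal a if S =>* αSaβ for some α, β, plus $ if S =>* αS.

We compute FOLLOW(S) using the standard algorithm.
FOLLOW(S) starts with {$}.
FIRST(B) = {*}
FIRST(S) = {*, +, ε}
FOLLOW(B) = {$}
FOLLOW(S) = {$}
Therefore, FOLLOW(S) = {$}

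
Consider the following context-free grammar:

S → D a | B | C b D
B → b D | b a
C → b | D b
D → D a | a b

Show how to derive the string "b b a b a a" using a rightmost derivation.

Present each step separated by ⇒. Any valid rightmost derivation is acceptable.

S ⇒ C b D ⇒ C b D a ⇒ C b D a a ⇒ C b a b a a ⇒ b b a b a a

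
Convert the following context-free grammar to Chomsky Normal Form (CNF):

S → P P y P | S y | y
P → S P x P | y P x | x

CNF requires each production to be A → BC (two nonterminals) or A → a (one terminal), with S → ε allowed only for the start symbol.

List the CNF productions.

TY → y; S → y; TX → x; P → x; S → P X0; X0 → P X1; X1 → TY P; S → S TY; P → S X2; X2 → P X3; X3 → TX P; P → TY X4; X4 → P TX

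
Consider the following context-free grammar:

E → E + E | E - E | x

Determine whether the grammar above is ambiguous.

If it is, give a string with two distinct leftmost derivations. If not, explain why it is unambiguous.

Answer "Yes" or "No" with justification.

Yes - the string 'x - x - x - x' has two distinct leftmost derivations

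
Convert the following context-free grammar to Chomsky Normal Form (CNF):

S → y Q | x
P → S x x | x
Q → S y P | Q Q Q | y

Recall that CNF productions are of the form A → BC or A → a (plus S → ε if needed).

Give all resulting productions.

TY → y; S → x; TX → x; P → x; Q → y; S → TY Q; P → S X0; X0 → TX TX; Q → S X1; X1 → TY P; Q → Q X2; X2 → Q Q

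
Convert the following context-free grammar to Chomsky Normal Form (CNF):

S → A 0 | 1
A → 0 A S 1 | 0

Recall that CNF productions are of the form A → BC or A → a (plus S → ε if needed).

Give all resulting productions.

T0 → 0; S → 1; T1 → 1; A → 0; S → A T0; A → T0 X0; X0 → A X1; X1 → S T1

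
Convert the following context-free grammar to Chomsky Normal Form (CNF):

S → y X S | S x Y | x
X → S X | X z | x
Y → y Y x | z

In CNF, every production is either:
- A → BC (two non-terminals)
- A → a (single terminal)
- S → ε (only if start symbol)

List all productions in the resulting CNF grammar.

TY → y; TX → x; S → x; TZ → z; X → x; Y → z; S → TY X0; X0 → X S; S → S X1; X1 → TX Y; X → S X; X → X TZ; Y → TY X2; X2 → Y TX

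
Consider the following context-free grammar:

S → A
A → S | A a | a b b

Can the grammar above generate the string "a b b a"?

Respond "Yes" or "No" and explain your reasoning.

Yes - a valid derivation exists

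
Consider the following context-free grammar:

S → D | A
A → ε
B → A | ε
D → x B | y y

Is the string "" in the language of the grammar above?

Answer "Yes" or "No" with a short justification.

Yes - a valid derivation exists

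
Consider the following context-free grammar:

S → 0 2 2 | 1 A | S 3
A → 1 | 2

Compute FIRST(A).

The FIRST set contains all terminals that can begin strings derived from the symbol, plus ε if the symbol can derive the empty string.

We compute FIRST(A) using the standard algorithm.
FIRST(A) = {1, 2}
FIRST(S) = {0, 1}
Therefore, FIRST(A) = {1, 2}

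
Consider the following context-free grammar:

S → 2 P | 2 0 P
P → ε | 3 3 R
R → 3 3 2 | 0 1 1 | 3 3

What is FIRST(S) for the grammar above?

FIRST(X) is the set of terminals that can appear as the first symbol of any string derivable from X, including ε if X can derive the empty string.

We compute FIRST(S) using the standard algorithm.
FIRST(P) = {3, ε}
FIRST(R) = {0, 3}
FIRST(S) = {2}
Therefore, FIRST(S) = {2}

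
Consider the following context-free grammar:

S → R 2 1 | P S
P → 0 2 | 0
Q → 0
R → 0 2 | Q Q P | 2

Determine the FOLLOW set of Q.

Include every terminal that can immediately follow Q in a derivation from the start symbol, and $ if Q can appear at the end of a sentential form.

We compute FOLLOW(Q) using the standard algorithm.
FOLLOW(S) starts with {$}.
FIRST(P) = {0}
FIRST(Q) = {0}
FIRST(R) = {0, 2}
FIRST(S) = {0, 2}
FOLLOW(P) = {0, 2}
FOLLOW(Q) = {0}
FOLLOW(R) = {2}
FOLLOW(S) = {$}
Therefore, FOLLOW(Q) = {0}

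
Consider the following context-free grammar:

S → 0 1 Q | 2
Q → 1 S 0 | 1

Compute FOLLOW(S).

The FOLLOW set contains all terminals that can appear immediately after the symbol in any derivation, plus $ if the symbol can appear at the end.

We compute FOLLOW(S) using the standard algorithm.
FOLLOW(S) starts with {$}.
FIRST(Q) = {1}
FIRST(S) = {0, 2}
FOLLOW(Q) = {$, 0}
FOLLOW(S) = {$, 0}
Therefore, FOLLOW(S) = {$, 0}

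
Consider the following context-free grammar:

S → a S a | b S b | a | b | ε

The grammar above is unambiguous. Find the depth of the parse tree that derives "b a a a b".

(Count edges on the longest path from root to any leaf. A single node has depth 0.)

3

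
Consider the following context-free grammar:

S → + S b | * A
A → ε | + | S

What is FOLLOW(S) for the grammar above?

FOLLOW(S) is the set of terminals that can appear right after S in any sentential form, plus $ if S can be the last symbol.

We compute FOLLOW(S) using the standard algorithm.
FOLLOW(S) starts with {$}.
FIRST(A) = {*, +, ε}
FIRST(S) = {*, +}
FOLLOW(A) = {$, b}
FOLLOW(S) = {$, b}
Therefore, FOLLOW(S) = {$, b}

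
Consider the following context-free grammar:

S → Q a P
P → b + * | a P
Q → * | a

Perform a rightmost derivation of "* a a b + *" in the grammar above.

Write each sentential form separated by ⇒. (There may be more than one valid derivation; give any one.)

S ⇒ Q a P ⇒ Q a a P ⇒ Q a a b + * ⇒ * a a b + *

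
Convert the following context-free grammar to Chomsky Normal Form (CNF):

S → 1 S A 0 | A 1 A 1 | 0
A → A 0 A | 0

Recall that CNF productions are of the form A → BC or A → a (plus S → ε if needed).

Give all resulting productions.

T1 → 1; T0 → 0; S → 0; A → 0; S → T1 X0; X0 → S X1; X1 → A T0; S → A X2; X2 → T1 X3; X3 → A T1; A → A X4; X4 → T0 A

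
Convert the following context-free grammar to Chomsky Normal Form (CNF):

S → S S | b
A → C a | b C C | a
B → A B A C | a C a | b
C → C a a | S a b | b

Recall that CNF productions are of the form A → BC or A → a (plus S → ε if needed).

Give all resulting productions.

S → b; TA → a; TB → b; A → a; B → b; C → b; S → S S; A → C TA; A → TB X0; X0 → C C; B → A X1; X1 → B X2; X2 → A C; B → TA X3; X3 → C TA; C → C X4; X4 → TA TA; C → S X5; X5 → TA TB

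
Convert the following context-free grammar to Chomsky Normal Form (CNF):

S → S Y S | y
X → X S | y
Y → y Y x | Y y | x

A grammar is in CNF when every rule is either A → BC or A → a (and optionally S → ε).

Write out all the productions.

S → y; X → y; TY → y; TX → x; Y → x; S → S X0; X0 → Y S; X → X S; Y → TY X1; X1 → Y TX; Y → Y TY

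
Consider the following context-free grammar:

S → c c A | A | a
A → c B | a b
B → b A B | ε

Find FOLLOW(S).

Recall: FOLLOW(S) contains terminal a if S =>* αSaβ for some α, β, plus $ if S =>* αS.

We compute FOLLOW(S) using the standard algorithm.
FOLLOW(S) starts with {$}.
FIRST(A) = {a, c}
FIRST(B) = {b, ε}
FIRST(S) = {a, c}
FOLLOW(A) = {$, b}
FOLLOW(B) = {$, b}
FOLLOW(S) = {$}
Therefore, FOLLOW(S) = {$}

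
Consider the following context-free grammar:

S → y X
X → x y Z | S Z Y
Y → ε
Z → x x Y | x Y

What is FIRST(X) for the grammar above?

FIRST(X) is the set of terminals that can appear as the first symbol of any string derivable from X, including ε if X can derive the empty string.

We compute FIRST(X) using the standard algorithm.
FIRST(S) = {y}
FIRST(X) = {x, y}
FIRST(Y) = {ε}
FIRST(Z) = {x}
Therefore, FIRST(X) = {x, y}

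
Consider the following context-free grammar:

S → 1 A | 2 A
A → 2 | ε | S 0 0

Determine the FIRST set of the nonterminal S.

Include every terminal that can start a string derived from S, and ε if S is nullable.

We compute FIRST(S) using the standard algorithm.
FIRST(A) = {1, 2, ε}
FIRST(S) = {1, 2}
Therefore, FIRST(S) = {1, 2}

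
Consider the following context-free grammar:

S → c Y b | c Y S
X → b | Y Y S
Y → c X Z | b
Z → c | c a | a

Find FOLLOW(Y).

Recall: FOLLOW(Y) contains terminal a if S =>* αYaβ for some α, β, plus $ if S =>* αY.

We compute FOLLOW(Y) using the standard algorithm.
FOLLOW(S) starts with {$}.
FIRST(S) = {c}
FIRST(X) = {b, c}
FIRST(Y) = {b, c}
FIRST(Z) = {a, c}
FOLLOW(S) = {$, a, c}
FOLLOW(X) = {a, c}
FOLLOW(Y) = {b, c}
FOLLOW(Z) = {b, c}
Therefore, FOLLOW(Y) = {b, c}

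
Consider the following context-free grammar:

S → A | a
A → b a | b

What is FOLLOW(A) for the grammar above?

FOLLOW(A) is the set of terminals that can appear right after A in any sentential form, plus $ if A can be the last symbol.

We compute FOLLOW(A) using the standard algorithm.
FOLLOW(S) starts with {$}.
FIRST(A) = {b}
FIRST(S) = {a, b}
FOLLOW(A) = {$}
FOLLOW(S) = {$}
Therefore, FOLLOW(A) = {$}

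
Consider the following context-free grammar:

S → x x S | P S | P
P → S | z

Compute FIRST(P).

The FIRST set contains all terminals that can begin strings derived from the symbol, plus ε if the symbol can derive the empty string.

We compute FIRST(P) using the standard algorithm.
FIRST(P) = {x, z}
FIRST(S) = {x, z}
Therefore, FIRST(P) = {x, z}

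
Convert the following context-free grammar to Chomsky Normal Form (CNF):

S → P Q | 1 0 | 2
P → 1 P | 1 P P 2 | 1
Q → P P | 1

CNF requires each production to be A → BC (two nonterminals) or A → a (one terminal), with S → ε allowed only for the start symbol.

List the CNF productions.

T1 → 1; T0 → 0; S → 2; T2 → 2; P → 1; Q → 1; S → P Q; S → T1 T0; P → T1 P; P → T1 X0; X0 → P X1; X1 → P T2; Q → P P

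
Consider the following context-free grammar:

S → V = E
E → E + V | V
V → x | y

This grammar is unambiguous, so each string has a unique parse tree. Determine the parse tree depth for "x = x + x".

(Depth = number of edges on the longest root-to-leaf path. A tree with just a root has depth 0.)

4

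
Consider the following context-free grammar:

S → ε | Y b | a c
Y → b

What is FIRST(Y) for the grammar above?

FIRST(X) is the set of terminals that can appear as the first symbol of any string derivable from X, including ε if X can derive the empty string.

We compute FIRST(Y) using the standard algorithm.
FIRST(S) = {a, b, ε}
FIRST(Y) = {b}
Therefore, FIRST(Y) = {b}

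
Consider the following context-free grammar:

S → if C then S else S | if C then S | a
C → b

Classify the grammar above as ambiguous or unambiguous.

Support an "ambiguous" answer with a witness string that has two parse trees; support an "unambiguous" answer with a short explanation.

Ambiguous - the string 'if b then a else if b then if b then a else a' has two distinct parse trees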